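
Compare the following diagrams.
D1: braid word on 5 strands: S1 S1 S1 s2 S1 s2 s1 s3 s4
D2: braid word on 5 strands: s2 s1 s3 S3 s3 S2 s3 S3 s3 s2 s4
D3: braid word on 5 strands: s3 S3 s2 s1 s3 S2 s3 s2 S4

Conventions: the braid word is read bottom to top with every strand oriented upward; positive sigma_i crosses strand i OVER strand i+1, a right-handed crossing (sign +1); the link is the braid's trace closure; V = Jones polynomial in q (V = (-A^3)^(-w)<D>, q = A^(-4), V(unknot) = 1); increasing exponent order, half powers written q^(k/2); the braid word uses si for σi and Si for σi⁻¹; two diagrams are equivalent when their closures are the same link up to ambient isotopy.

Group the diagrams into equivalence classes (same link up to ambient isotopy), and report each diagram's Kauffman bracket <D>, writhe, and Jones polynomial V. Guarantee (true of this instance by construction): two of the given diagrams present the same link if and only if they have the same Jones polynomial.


grouping into links: {D1} | {D2, D3}
V(D1) = q^(-7/2) - 2q^(-5/2) + q^(-3/2) - 2q^(-1/2) + q^(1/2) - q^(3/2)  (w +1, c 9, <D> = A^-3 - A + 2A^5 - A^9 + 2A^13 - A^17)
V(D2) = -q^(1/2) + q^(3/2) - q^(5/2) - q^(9/2)  [11 crossings, <D> = A^-3 + A^5 - A^9 + A^13, w = +5]
V(D3) = -q^(1/2) + q^(3/2) - q^(5/2) - q^(9/2)  [9 crossings, <D> = A^-9 + A^-1 - A^3 + A^7, w = +3]
why: V(q) takes 2 values over 3 diagrams, fixing the grouping


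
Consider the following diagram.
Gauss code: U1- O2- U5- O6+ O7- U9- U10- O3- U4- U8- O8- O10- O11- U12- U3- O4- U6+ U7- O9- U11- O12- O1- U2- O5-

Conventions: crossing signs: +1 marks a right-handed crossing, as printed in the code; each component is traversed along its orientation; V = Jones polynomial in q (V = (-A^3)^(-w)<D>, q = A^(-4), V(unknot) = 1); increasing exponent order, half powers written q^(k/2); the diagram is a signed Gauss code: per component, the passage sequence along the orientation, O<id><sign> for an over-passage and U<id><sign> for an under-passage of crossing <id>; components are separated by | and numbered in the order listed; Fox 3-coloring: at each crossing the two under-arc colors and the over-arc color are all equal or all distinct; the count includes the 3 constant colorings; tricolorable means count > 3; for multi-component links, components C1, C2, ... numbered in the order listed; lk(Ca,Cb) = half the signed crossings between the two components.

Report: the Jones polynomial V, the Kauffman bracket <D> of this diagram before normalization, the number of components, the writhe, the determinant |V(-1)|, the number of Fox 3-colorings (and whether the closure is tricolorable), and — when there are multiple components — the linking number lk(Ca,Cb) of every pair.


V = q^-11 - 2q^-10 + 2q^-9 - 3q^-8 + 2q^-7 - 2q^-6 + 2q^-5 + q^-3
<D> = A^-18 + 2A^-10 - 2A^-6 + 2A^-2 - 3A^2 + 2A^6 - 2A^10 + A^14 (w = -10)
1 component over 12 crossings, w = -10
9 Fox colorings among 3^12, |V(-1)| = 15: tricolorable
why: |V(-1)| = 15: so tricolorable, since 3 divides 15


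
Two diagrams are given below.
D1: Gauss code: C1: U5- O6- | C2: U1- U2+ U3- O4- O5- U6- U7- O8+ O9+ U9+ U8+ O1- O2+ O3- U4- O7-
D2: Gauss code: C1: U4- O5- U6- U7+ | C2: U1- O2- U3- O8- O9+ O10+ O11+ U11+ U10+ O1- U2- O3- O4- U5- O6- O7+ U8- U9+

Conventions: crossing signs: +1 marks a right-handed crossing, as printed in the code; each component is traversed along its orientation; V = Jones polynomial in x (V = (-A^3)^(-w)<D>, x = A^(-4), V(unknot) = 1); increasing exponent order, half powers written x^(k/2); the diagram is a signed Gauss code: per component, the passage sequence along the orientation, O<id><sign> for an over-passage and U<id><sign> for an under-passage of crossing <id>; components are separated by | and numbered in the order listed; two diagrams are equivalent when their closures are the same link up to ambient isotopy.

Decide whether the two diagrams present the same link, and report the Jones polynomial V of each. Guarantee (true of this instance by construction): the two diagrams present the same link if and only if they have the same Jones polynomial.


same link: yes
V(D1) = x^(-13/2) - x^(-11/2) + x^(-9/2) - 2x^(-7/2) - x^(-3/2)  [9 crossings, <D> = A^-3 + 2A^5 - A^9 + A^13 - A^17, w = -3]
V(D2) = x^(-13/2) - x^(-11/2) + x^(-9/2) - 2x^(-7/2) - x^(-3/2)  (w -3, c 11, <D> = A^-3 + 2A^5 - A^9 + A^13 - A^17)
note: Reidemeister moves carry D1 (9 crossings) to D2 (11)


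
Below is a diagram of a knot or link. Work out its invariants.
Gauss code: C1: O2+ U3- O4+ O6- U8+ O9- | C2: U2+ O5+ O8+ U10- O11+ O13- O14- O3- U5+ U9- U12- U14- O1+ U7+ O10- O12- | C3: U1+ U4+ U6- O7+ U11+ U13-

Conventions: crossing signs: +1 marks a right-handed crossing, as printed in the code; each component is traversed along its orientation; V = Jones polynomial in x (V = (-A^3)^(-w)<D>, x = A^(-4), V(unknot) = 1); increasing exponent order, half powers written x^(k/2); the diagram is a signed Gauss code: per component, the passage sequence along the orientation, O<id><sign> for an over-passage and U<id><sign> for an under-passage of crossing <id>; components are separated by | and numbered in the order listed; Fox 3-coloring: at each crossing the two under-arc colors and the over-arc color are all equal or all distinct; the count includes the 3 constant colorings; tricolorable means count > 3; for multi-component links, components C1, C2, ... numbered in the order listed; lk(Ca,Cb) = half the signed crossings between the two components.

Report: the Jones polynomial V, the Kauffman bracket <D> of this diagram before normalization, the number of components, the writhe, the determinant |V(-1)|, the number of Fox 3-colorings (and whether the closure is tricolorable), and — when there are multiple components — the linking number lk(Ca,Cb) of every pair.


V = -x^-3 + 2x^-2 - 2x^-1 + 4 - 2x + 3x^2 - x^3 + x^4
<D> = A^-16 - A^-12 + 3A^-8 - 2A^-4 + 4 - 2A^4 + 2A^8 - A^12 (w = 0)
3 components over 14 crossings, w = 0
lk(C1,C2): 0
lk(C1,C3) = 0
linking number lk(C2,C3) = +1
3 Fox colorings among 3^14, |V(-1)| = 16: not tricolorable
why: w = 0 shifts under R1 moves; the (-A^3)^(0) factor cancels that in V


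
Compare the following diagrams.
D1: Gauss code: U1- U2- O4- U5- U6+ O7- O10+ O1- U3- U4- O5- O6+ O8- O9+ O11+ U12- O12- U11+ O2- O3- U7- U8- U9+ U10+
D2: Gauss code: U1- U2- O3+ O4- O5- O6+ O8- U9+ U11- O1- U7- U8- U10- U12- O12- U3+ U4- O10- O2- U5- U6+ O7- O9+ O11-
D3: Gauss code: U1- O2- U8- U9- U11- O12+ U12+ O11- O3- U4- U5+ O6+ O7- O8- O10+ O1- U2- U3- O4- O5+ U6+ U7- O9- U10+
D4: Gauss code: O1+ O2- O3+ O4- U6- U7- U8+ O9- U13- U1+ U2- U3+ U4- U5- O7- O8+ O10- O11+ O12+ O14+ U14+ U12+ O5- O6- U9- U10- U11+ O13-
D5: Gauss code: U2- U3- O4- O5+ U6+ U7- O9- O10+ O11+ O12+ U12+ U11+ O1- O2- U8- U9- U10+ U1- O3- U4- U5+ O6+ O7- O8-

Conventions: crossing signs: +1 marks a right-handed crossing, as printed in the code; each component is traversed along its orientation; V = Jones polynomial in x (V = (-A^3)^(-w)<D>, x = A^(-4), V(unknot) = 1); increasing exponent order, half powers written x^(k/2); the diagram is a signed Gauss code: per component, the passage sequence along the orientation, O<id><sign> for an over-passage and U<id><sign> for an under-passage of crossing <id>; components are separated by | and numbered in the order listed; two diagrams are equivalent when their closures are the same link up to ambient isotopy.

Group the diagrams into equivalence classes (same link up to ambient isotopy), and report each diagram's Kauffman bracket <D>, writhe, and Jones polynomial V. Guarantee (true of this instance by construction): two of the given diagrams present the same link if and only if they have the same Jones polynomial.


equivalence classes: {D1, D2, D3, D4, D5}
D1 (bracket A^-8 + 1 - A^4; 12 crossings at w = -4): V = -x^-4 + x^-3 + x^-1
D2 (bracket A^-14 + A^-6 - A^-2; 12 crossings at w = -6): V = -x^-4 + x^-3 + x^-1
V(D3) = -x^-4 + x^-3 + x^-1  (w -4, c 12, <D> = A^-8 + 1 - A^4)
V(D4) = -x^-4 + x^-3 + x^-1  [14 crossings, <D> = A^-2 + A^6 - A^10, w = -2]
V(D5) = -x^-4 + x^-3 + x^-1  (w -2, c 12, <D> = A^-2 + A^6 - A^10)
key observation: all 5 diagrams share one V(x), hence one class


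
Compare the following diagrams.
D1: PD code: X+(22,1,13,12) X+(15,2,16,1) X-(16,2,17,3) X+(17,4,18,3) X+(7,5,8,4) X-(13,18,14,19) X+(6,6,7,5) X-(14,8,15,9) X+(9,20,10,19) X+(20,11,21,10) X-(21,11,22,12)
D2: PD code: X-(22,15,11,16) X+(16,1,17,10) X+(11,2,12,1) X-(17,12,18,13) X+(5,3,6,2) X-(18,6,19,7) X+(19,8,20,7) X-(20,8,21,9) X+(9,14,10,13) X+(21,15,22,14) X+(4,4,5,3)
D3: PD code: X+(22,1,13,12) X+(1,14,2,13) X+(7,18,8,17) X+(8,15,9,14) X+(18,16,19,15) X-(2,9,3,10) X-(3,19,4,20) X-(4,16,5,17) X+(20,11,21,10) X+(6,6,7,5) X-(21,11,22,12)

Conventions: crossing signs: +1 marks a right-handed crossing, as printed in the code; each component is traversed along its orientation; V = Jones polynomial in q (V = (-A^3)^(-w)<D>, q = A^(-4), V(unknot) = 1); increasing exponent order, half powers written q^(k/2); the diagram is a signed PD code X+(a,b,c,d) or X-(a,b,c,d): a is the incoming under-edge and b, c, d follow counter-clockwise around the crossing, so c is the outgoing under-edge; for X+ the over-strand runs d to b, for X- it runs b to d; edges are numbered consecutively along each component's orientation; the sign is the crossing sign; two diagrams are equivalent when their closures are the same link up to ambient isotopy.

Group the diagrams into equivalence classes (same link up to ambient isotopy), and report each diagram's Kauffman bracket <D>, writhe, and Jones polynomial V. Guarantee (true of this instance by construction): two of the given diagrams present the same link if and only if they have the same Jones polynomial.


equivalence classes: {D1, D2, D3}
D1 (bracket A^-1 + A^7; 11 crossings at w = +3): V = -q^(1/2) - q^(5/2)
V(D2) = -q^(1/2) - q^(5/2)  (w +3, c 11, <D> = A^-1 + A^7)
D3 (bracket A^-1 + A^7; 11 crossings at w = +3): V = -q^(1/2) - q^(5/2)
key observation: one V(q) for all 3 diagrams — one class (guaranteed)


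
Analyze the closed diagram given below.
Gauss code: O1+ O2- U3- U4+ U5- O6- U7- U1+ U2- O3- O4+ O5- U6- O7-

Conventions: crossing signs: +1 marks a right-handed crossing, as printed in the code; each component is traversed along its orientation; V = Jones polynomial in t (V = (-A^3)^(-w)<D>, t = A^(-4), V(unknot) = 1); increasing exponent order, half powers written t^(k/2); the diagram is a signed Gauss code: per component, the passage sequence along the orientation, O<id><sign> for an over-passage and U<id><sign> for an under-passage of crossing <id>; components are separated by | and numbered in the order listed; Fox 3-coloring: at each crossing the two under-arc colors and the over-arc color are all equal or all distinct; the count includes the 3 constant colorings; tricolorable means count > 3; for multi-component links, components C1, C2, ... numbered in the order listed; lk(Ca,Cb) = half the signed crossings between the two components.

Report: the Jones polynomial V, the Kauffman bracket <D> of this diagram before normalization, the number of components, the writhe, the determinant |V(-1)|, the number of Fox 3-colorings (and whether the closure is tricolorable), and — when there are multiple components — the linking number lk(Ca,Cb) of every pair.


Jones polynomial: V(t) = -t^-4 + t^-3 + t^-1
<D> = -A^-5 - A^3 + A^7; writhe -3
components 1, writhe -3 (7 crossings)
3-colorings: 9 of 3^7, det 3 — tricolorable
note: det 3 = |V(-1)|; divisible by 3, so tricolorable


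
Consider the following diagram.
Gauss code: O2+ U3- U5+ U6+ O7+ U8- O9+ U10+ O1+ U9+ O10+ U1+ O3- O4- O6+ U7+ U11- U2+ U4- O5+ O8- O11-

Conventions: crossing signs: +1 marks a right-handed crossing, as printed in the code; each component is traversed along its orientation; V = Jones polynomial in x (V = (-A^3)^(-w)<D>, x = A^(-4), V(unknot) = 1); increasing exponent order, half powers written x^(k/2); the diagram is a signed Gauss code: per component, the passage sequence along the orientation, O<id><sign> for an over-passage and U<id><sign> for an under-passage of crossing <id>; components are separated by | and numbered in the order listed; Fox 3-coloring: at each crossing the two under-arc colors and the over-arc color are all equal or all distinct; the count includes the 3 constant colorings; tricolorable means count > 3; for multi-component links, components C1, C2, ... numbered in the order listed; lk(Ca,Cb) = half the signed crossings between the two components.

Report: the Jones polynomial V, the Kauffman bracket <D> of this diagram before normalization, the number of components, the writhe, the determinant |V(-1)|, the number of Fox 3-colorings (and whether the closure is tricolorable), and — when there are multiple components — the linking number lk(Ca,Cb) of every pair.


V = x^-1 - 1 + 2x - 3x^2 + 3x^3 - 2x^4 + 2x^5 - x^6
<D> = A^-15 - 2A^-11 + 2A^-7 - 3A^-3 + 3A - 2A^5 + A^9 - A^13 (w = +3)
1 component over 11 crossings, w = +3
9 Fox colorings among 3^11, |V(-1)| = 15: tricolorable
why: w = +3 shifts under R1 moves; the (-A^3)^(-3) factor cancels that in V


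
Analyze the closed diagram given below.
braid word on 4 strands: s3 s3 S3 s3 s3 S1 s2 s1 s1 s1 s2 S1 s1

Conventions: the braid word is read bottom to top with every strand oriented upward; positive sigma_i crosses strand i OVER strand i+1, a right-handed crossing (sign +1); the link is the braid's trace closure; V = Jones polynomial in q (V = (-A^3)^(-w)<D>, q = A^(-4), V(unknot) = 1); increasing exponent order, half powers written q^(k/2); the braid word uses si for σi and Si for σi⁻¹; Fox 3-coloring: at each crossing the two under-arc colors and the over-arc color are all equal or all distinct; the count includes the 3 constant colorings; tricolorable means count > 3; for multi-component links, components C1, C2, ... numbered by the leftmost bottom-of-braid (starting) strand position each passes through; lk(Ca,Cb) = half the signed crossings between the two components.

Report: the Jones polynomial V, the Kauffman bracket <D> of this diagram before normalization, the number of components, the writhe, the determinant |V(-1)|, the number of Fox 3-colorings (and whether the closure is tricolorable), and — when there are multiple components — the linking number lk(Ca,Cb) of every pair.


V(q) = q^2 - q^3 + 3q^4 - 3q^5 + 4q^6 - 4q^7 + 2q^8 - 2q^9 + q^10
bracket: -A^-19 + 2A^-15 - 2A^-11 + 4A^-7 - 4A^-3 + 3A - 3A^5 + A^9 - A^13, w = +7
1 component, writhe +7, over 13 crossings
det 21, colorings 9 of 3^13 — tricolorable
observation: w = +7 shifts under R1 moves; the (-A^3)^(-7) factor cancels that in V


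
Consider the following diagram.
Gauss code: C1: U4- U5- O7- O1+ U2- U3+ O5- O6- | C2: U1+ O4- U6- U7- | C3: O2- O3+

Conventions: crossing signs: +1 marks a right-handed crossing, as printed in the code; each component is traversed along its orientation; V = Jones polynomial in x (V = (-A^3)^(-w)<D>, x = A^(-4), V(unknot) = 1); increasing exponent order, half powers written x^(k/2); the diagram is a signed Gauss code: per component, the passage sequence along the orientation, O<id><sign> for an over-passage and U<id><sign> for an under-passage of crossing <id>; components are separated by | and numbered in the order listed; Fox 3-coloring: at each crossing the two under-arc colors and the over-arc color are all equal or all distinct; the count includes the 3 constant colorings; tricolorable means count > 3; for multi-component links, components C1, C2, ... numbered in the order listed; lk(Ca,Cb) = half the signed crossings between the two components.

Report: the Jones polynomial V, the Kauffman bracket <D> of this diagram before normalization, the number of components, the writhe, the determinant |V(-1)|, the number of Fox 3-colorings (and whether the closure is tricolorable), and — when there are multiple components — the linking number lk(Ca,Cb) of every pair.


V(x) = x^-3 + x^-2 + x^-1 + 1
bracket: -A^-9 - A^-5 - A^-1 - A^3, w = -3
3 components, writhe -3, over 7 crossings
lk(C1,C2) = -1
linking number lk(C1,C3) = 0
lk(C2,C3): 0
det 0, colorings 9 of 3^8 — tricolorable
observation: the 3 component pairs carry total linking -1


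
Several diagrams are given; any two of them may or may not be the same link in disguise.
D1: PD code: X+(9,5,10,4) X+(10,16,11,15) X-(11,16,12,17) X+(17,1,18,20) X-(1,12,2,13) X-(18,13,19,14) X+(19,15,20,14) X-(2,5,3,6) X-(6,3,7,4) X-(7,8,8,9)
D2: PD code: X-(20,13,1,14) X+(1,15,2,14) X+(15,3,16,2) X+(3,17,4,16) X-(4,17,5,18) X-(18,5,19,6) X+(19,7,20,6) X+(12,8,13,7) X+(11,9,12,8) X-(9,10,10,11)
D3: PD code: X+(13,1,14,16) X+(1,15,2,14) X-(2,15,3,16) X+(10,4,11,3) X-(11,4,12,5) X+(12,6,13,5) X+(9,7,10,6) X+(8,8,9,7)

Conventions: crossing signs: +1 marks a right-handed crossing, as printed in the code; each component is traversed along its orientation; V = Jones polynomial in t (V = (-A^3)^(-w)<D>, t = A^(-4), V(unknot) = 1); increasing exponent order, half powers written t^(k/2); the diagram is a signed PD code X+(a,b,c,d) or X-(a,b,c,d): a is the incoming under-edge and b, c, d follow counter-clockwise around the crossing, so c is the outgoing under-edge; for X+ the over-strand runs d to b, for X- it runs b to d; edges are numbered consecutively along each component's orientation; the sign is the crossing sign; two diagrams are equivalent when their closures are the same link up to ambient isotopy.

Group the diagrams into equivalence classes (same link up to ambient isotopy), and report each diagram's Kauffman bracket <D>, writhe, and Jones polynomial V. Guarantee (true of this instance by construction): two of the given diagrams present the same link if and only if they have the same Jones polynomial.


grouping into links: {D1, D2, D3}
V(D1) = 1  (w -2, c 10, <D> = A^-6)
V(D2) = 1  [10 crossings, <D> = A^6, w = +2]
V(D3) = 1  (w +4, c 8, <D> = A^12)
key observation: all 3 diagrams share one V(t), hence one class


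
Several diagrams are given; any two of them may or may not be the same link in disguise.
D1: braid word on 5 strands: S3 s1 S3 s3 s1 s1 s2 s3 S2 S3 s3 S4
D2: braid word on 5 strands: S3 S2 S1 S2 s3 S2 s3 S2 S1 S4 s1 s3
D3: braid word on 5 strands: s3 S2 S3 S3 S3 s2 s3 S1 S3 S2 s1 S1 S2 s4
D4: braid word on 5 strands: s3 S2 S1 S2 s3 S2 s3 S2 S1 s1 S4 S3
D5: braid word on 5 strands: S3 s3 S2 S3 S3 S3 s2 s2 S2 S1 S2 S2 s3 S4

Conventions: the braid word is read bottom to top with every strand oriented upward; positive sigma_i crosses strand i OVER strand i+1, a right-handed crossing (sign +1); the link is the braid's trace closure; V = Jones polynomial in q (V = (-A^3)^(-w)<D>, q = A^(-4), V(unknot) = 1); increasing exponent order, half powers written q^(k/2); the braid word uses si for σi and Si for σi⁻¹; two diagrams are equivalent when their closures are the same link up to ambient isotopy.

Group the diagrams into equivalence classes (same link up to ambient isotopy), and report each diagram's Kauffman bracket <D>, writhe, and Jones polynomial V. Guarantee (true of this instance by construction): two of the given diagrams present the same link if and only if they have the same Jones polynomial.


classes: {D1} | {D2, D4} | {D3, D5}
V(D1) = q + q^3 - q^4  [12 crossings, <D> = -A^-10 + A^-6 + A^2, w = +2]
V(D2) = q^-5 - 2q^-4 + 2q^-3 - 2q^-2 + 2q^-1 - 1 + q  (w -4, c 12, <D> = A^-16 - A^-12 + 2A^-8 - 2A^-4 + 2 - 2A^4 + A^8)
V(D3) = -q^-6 + q^-5 - q^-4 + 2q^-3 - q^-2 + q^-1  [14 crossings, <D> = A^-8 - A^-4 + 2 - A^4 + A^8 - A^12, w = -4]
V(D4) = q^-5 - 2q^-4 + 2q^-3 - 2q^-2 + 2q^-1 - 1 + q  (w -4, c 12, <D> = A^-16 - A^-12 + 2A^-8 - 2A^-4 + 2 - 2A^4 + A^8)
V(D5) = -q^-6 + q^-5 - q^-4 + 2q^-3 - q^-2 + q^-1  [14 crossings, <D> = A^-14 - A^-10 + 2A^-6 - A^-2 + A^2 - A^6, w = -6]
insight: V(q) takes 3 values over 5 diagrams, fixing the grouping


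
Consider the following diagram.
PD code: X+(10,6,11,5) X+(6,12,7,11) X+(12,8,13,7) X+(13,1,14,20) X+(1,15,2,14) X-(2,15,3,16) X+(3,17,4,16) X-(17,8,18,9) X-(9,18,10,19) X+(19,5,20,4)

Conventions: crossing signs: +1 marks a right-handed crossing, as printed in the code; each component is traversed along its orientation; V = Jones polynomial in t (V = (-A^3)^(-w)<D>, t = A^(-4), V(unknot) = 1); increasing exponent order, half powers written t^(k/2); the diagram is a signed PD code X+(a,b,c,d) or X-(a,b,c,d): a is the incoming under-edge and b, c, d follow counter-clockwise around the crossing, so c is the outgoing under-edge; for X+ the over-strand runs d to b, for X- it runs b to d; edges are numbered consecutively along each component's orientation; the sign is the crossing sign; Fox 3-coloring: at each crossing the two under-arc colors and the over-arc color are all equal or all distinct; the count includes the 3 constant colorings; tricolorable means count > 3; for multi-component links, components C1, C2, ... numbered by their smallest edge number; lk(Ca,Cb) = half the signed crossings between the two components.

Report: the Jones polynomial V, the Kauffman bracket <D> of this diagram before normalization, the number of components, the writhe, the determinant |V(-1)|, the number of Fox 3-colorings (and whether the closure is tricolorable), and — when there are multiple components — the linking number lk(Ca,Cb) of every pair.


V = 2t - 2t^2 + 3t^3 - 3t^4 + 2t^5 - 2t^6 + t^7
<D> = A^-16 - 2A^-12 + 2A^-8 - 3A^-4 + 3 - 2A^4 + 2A^8 (w = +4)
1 component over 10 crossings, w = +4
9 Fox colorings among 3^10, |V(-1)| = 15: tricolorable
why: w = +4 shifts under R1 moves; the (-A^3)^(-4) factor cancels that in V


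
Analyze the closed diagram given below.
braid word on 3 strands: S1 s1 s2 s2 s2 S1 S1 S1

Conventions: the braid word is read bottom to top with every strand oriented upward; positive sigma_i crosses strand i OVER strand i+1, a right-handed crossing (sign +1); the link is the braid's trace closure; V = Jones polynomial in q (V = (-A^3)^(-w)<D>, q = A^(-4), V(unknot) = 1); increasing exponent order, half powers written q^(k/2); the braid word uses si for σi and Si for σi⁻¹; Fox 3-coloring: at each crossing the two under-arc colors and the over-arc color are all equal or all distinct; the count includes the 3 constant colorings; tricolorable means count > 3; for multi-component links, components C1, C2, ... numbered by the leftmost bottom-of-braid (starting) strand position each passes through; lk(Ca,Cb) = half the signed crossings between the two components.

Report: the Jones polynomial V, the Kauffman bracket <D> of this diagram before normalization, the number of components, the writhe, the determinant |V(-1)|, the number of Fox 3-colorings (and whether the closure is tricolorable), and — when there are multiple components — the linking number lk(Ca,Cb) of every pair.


Jones polynomial: V(q) = -q^-3 + q^-2 - q^-1 + 3 - q + q^2 - q^3
<D> = -A^-12 + A^-8 - A^-4 + 3 - A^4 + A^8 - A^12; writhe 0
components 1, writhe 0 (8 crossings)
3-colorings: 27 of 3^8, det 9 — tricolorable
note: w = 0 (over 8 crossings) is diagram-only; (-A^3)^(0) removes it from V


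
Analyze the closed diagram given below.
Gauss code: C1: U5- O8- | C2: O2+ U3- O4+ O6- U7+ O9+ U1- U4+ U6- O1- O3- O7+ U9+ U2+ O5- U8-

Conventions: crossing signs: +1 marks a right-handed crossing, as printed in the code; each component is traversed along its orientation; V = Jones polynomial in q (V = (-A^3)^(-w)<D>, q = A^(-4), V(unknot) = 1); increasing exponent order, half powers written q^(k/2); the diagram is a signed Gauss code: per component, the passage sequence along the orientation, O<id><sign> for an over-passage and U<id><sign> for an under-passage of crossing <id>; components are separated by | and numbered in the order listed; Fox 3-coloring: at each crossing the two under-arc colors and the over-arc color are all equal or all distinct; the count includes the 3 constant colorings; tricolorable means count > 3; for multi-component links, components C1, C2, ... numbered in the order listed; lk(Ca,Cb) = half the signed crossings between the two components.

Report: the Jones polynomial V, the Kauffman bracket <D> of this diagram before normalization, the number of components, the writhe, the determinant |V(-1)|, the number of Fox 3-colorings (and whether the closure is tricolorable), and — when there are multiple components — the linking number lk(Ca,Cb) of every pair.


V(q) = -q^(-5/2) - q^(-1/2)
bracket: A^-1 + A^7, w = -1
2 components, writhe -1, over 9 crossings
lk(C1,C2) = -1
det 2, colorings 3 of 3^9 — not tricolorable
observation: summing lk over 1 pair gives -1


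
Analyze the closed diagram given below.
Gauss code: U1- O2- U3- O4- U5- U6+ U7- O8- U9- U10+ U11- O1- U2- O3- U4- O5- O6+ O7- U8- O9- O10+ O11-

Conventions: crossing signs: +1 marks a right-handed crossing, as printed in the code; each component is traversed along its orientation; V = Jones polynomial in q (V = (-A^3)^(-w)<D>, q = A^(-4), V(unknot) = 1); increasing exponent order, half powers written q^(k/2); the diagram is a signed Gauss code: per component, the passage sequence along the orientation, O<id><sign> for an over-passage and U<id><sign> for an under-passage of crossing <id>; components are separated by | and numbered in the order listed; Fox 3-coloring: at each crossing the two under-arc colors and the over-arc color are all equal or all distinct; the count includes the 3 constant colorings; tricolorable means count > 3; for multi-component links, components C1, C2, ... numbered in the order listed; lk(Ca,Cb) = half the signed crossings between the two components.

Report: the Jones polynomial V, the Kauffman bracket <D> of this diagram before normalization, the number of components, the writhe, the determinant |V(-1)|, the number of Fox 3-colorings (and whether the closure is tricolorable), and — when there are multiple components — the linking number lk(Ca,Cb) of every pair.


V(q) = -q^-10 + q^-9 - q^-8 + q^-7 - q^-6 + q^-5 + q^-3
bracket: -A^-9 - A^-1 + A^3 - A^7 + A^11 - A^15 + A^19, w = -7
1 component, writhe -7, over 11 crossings
det 7, colorings 3 of 3^11 — not tricolorable
observation: det 7 = |V(-1)|; not divisible by 3, so not tricolorable


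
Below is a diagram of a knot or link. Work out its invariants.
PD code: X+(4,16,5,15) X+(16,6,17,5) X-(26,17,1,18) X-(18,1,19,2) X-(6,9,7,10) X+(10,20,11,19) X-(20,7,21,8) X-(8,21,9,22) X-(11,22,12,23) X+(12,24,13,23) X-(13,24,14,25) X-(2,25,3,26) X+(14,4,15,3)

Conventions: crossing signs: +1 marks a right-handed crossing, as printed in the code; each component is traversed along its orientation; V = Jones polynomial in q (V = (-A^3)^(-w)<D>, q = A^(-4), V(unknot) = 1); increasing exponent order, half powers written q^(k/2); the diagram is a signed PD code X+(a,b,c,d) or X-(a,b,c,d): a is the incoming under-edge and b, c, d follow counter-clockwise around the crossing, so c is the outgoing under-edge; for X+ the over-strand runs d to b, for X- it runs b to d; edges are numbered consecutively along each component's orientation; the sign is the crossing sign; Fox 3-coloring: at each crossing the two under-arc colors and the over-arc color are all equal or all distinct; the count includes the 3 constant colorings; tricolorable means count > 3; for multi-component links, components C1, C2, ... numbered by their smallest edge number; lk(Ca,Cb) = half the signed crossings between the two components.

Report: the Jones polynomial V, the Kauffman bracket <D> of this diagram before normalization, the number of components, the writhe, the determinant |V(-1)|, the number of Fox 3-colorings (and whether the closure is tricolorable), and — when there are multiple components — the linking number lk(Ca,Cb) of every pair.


V = -q^-6 + 2q^-5 - 4q^-4 + 5q^-3 - 4q^-2 + 5q^-1 - 3 + 2q - q^2
<D> = A^-17 - 2A^-13 + 3A^-9 - 5A^-5 + 4A^-1 - 5A^3 + 4A^7 - 2A^11 + A^15 (w = -3)
1 component over 13 crossings, w = -3
9 Fox colorings among 3^13, |V(-1)| = 27: tricolorable
why: w = -3 shifts under R1 moves; the (-A^3)^(3) factor cancels that in V


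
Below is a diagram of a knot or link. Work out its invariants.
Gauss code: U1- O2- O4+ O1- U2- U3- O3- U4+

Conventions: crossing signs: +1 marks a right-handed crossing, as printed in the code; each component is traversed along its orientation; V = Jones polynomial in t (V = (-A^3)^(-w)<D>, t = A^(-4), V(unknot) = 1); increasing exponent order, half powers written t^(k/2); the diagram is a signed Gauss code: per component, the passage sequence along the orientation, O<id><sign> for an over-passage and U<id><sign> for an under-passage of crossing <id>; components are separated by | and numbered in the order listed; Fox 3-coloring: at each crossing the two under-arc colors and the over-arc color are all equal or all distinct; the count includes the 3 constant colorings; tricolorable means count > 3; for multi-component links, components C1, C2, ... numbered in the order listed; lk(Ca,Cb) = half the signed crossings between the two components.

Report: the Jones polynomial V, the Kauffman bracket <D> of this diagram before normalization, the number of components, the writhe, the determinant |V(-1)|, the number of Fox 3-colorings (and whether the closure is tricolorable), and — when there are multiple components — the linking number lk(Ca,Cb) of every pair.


V(t) = 1
bracket: A^-6, w = -2
1 component, writhe -2, over 4 crossings
det 1, colorings 3 of 3^4 — not tricolorable
observation: w = -2 (over 4 crossings) is diagram-only; (-A^3)^(2) removes it from V


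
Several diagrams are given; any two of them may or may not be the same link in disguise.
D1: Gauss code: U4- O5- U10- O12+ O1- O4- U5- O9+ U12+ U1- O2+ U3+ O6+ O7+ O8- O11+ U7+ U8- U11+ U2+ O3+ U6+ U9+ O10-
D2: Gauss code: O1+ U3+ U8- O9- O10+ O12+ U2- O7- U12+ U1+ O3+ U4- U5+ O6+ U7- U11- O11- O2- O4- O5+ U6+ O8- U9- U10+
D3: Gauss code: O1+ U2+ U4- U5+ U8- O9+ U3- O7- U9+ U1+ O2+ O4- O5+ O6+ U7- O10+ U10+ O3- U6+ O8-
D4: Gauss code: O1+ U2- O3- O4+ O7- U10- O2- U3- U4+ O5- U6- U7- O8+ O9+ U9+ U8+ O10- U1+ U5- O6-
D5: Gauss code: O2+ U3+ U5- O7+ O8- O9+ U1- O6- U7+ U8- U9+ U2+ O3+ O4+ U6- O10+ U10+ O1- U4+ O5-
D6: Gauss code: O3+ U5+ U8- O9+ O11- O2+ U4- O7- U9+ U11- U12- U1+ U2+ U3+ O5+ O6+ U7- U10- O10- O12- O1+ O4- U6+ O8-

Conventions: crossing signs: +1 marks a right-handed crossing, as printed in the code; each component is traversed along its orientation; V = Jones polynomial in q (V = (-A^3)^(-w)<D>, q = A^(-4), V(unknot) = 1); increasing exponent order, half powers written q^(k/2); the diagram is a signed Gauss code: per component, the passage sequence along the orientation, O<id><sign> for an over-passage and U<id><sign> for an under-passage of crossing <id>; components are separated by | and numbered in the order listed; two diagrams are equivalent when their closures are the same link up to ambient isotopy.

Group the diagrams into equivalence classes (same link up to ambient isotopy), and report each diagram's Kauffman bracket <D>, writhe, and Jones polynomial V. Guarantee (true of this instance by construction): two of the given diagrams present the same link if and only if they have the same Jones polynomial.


equivalence classes: {D1} | {D2, D3, D5, D6} | {D4}
D1 (bracket -A^-6 + A^-2 - A^2 + 3A^6 - A^10 + A^14 - A^18; 12 crossings at w = +2): V = -q^-3 + q^-2 - q^-1 + 3 - q + q^2 - q^3
V(D2) = q^-2 - q^-1 + 2 - 2q + q^2 - q^3 + q^4  [12 crossings, <D> = A^-16 - A^-12 + A^-8 - 2A^-4 + 2 - A^4 + A^8, w = 0]
V(D3) = q^-2 - q^-1 + 2 - 2q + q^2 - q^3 + q^4  [10 crossings, <D> = A^-10 - A^-6 + A^-2 - 2A^2 + 2A^6 - A^10 + A^14, w = +2]
D4 (bracket A^-2 - A^2 + 2A^6 - A^10 + A^14 - A^18; 10 crossings at w = -2): V = -q^-6 + q^-5 - q^-4 + 2q^-3 - q^-2 + q^-1
V(D5) = q^-2 - q^-1 + 2 - 2q + q^2 - q^3 + q^4  (w +2, c 10, <D> = A^-10 - A^-6 + A^-2 - 2A^2 + 2A^6 - A^10 + A^14)
V(D6) = q^-2 - q^-1 + 2 - 2q + q^2 - q^3 + q^4  (w 0, c 12, <D> = A^-16 - A^-12 + A^-8 - 2A^-4 + 2 - A^4 + A^8)
observation: V(q) takes 3 values over 6 diagrams, fixing the grouping


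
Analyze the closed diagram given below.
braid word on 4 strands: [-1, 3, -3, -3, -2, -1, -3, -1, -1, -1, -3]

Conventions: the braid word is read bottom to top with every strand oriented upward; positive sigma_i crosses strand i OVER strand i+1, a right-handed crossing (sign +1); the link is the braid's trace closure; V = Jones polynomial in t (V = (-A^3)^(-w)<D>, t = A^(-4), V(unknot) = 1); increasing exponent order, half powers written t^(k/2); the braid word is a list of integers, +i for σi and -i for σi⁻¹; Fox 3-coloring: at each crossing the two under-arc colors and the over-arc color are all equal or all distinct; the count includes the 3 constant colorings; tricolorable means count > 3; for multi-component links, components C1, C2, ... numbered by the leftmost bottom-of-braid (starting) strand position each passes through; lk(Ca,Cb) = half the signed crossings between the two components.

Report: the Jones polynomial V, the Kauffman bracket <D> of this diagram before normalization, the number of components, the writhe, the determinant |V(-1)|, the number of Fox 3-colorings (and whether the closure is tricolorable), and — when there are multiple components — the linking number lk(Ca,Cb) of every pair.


V = t^-11 - 2t^-10 + 2t^-9 - 3t^-8 + 2t^-7 - 2t^-6 + 2t^-5 + t^-3
<D> = -A^-15 - 2A^-7 + 2A^-3 - 2A + 3A^5 - 2A^9 + 2A^13 - A^17 (w = -9)
1 component over 11 crossings, w = -9
9 Fox colorings among 3^11, |V(-1)| = 15: tricolorable
why: w = -9 (over 11 crossings) is diagram-only; (-A^3)^(9) removes it from V


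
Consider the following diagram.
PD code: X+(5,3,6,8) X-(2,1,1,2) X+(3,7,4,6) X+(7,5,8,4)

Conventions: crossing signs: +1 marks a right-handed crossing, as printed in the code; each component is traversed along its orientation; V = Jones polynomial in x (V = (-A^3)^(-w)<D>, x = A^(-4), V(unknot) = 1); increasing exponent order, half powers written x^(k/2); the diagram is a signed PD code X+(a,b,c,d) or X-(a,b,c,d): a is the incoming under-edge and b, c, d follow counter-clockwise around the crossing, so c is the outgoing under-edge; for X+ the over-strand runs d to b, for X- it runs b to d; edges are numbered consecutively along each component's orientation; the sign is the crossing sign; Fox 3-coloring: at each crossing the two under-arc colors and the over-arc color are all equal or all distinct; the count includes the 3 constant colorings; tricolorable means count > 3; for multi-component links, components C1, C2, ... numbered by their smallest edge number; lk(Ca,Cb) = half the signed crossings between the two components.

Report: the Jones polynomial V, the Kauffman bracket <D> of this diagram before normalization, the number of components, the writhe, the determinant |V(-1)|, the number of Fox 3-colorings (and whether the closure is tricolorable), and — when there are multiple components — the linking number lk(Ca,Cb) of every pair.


V = -x^(1/2) - x^(3/2) - x^(5/2) + x^(9/2)
<D> = A^-12 - A^-4 - 1 - A^4 (w = +2)
2 components over 4 crossings, w = +2
lk(C1,C2): 0
27 Fox colorings among 3^4, |V(-1)| = 0: tricolorable
why: the span of V is 4, within the link bound 4 + 2 - 1


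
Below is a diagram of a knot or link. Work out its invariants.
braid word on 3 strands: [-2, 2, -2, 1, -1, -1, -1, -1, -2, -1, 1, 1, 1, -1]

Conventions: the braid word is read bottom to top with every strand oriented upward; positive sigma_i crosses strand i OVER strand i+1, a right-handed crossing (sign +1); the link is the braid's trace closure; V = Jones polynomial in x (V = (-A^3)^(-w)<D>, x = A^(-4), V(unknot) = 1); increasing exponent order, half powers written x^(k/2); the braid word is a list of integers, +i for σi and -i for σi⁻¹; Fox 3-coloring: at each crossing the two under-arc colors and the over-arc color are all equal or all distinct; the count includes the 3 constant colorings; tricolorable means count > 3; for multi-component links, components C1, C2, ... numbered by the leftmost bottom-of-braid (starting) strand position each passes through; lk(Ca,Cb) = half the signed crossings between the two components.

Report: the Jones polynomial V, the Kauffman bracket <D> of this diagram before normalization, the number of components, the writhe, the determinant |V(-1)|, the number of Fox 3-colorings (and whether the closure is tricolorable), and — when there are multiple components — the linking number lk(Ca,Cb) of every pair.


V = -x^-6 + x^-5 - x^-4 + 2x^-3 - x^-2 + x^-1
<D> = A^-8 - A^-4 + 2 - A^4 + A^8 - A^12 (w = -4)
1 component over 14 crossings, w = -4
3 Fox colorings among 3^14, |V(-1)| = 7: not tricolorable
why: |V(-1)| = 7: so not tricolorable, since 3 does not divide 7


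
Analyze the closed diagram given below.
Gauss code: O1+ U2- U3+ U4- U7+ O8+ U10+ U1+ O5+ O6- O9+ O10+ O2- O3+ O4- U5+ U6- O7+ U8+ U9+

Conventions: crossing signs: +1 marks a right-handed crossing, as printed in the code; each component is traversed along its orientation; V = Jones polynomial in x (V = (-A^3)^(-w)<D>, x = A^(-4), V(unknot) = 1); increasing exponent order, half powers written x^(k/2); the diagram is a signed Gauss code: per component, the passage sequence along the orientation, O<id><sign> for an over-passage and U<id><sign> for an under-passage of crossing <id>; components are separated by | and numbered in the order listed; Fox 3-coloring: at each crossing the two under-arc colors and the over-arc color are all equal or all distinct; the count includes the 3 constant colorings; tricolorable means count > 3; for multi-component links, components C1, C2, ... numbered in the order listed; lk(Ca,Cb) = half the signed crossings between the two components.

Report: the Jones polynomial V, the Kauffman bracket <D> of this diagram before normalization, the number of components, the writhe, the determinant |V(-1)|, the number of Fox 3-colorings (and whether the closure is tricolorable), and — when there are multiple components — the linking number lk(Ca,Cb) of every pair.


V = x + x^3 - x^4
<D> = -A^-4 + 1 + A^8 (w = +4)
1 component over 10 crossings, w = +4
9 Fox colorings among 3^10, |V(-1)| = 3: tricolorable
why: det 3 = |V(-1)|; divisible by 3, so tricolorable


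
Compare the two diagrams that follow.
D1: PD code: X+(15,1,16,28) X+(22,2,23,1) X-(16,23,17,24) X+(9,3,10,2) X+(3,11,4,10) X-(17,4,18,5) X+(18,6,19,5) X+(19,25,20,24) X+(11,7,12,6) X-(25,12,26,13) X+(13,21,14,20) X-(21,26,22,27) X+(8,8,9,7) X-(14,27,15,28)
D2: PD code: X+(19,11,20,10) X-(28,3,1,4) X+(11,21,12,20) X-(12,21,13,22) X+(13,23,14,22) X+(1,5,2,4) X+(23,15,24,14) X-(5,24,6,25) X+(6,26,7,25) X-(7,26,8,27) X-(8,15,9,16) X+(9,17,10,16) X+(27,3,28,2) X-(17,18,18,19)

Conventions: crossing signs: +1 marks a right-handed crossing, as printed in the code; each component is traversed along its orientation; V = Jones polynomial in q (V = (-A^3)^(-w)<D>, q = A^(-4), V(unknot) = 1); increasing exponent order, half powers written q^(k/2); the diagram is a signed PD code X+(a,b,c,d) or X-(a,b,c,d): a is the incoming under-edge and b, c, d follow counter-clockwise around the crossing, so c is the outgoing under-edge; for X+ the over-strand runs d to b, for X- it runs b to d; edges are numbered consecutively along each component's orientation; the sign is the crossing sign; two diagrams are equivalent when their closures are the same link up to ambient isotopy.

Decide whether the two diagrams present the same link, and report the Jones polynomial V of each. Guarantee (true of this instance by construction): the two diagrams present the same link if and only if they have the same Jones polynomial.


same link: yes
V(D1) = q + q^3 - q^4  [14 crossings, <D> = -A^-4 + 1 + A^8, w = +4]
D2 (bracket -A^-10 + A^-6 + A^2; 14 crossings at w = +2): V = q + q^3 - q^4
note: one V(q) for all 2 diagrams — one class (guaranteed)


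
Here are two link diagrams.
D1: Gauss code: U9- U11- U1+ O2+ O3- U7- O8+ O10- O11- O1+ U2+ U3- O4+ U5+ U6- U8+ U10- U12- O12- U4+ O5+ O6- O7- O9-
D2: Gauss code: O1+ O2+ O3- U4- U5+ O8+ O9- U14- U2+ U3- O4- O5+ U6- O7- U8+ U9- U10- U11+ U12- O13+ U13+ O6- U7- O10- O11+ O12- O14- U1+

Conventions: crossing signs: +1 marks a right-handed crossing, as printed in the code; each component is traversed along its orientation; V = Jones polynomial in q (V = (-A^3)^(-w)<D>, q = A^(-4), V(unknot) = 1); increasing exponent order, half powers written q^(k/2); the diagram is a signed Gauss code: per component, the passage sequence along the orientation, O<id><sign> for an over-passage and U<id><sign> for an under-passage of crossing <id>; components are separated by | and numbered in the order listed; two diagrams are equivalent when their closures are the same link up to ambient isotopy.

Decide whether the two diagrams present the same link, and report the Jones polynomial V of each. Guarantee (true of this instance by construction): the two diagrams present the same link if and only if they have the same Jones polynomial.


same link: no
V(D1) = 1  [12 crossings, <D> = A^-6, w = -2]
V(D2) = -q^-4 + q^-3 + q^-1  [14 crossings, <D> = A^-2 + A^6 - A^10, w = -2]
insight: 2 classes among 2 diagrams; unequal V(q) rules out equality
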